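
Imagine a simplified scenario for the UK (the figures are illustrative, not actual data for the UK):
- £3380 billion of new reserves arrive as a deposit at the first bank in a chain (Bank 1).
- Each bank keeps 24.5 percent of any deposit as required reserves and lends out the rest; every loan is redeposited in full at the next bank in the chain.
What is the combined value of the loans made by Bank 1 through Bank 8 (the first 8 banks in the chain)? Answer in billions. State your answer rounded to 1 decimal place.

Bank i lends (1 − rr)^i of the original deposit: Bank 1 lends 3380·0.7550 = 2551.9000, Bank 2 lends 3380·0.7550² = 1926.6845, and so on.
Summing a geometric series: total = 3380·[0.7550·(1 − 0.7550^8) / (1 − 0.7550)] ≈ 9316.2210 billion.

£9316.2 billion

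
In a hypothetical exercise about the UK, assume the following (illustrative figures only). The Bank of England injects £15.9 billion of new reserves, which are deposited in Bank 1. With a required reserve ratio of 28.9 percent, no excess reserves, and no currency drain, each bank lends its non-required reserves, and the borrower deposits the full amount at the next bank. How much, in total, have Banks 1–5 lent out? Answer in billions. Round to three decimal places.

£32.010 billion

Bank i lends (1 − rr)^i of the original deposit: Bank 1 lends 15.9·0.7110 = 11.3049, Bank 2 lends 15.9·0.7110² ≈ 8.0378, and so on.
Summing a geometric series: total = 15.9·[0.7110·(1 − 0.7110^5) / (1 − 0.7110)] ≈ 32.0098 billion.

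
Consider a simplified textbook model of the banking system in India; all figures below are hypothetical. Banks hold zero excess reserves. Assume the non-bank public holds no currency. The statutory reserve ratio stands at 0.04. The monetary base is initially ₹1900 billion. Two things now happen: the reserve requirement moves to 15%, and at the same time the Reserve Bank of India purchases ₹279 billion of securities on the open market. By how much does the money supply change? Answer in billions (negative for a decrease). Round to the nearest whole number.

Before: m₁ = 1 / (0.04) = 25, MB₁ = 1900, so M₁ = 25 × 1900 = 47500 billion.
After: m₂ = 1 / (0.15) ≈ 6.66667, MB₂ = 1900 + 279 = 2179, so M₂ = 6.66667 × 2179 ≈ 14526.6739 billion.
ΔM = M₂ − M₁ = 14526.6739 − 47500 = -32973.3261 billion.

-32973 billion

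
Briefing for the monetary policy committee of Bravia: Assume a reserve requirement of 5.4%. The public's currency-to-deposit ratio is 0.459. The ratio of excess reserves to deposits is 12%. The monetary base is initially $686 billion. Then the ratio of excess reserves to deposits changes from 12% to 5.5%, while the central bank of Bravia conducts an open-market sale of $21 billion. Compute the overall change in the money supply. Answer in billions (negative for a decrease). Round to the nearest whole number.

$127 billion

Before: m₁ = (1 + 0.459) / (0.054 + 0.12 + 0.459) ≈ 2.3049, MB₁ = 686, so M₁ = 2.3049 × 686 = 1581.1614 billion.
After: m₂ = (1 + 0.459) / (0.054 + 0.055 + 0.459) ≈ 2.5687, MB₂ = 686 − 21 = 665, so M₂ = 2.5687 × 665 = 1708.1855 billion.
ΔM = M₂ − M₁ = 1708.1855 − 1581.1614 = 127.0241 billion.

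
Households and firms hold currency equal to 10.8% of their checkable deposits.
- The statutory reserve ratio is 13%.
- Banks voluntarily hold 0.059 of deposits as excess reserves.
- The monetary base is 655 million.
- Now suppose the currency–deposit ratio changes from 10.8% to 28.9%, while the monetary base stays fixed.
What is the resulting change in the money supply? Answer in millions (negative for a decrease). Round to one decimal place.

-677.3 million

Initially m₁ = (1 + 0.108) / (0.13 + 0.059 + 0.108) ≈ 3.73064, so M₁ = 3.73064 × 655 = 2443.5692 million.
After the change m₂ = (1 + 0.289) / (0.13 + 0.059 + 0.289) ≈ 2.69665, so M₂ = 2.69665 × 655 ≈ 1766.3057 million.
ΔM = M₂ − M₁ = 1766.3057 − 2443.5692 = -677.2635 million.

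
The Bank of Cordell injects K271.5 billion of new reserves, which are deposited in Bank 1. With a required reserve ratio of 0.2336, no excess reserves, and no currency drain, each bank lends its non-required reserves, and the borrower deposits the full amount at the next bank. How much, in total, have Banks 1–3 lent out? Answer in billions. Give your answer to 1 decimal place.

Bank i lends (1 − rr)^i of the original deposit: Bank 1 lends 271.5·0.7664 = 208.0776, Bank 2 lends 271.5·0.7664² ≈ 159.4707, and so on.
Summing a geometric series: total = 271.5·[0.7664·(1 − 0.7664^3) / (1 − 0.7664)] ≈ 489.7666 billion.

K489.8 billion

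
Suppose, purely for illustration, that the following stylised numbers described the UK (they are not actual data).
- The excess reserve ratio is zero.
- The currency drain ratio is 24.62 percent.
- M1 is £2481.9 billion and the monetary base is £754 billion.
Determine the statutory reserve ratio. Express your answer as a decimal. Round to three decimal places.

Using m = M/MB = 2481.9/754 ≈ 3.291645. Since m = (1 + c)/(c + rr + e), the denominator satisfies c + rr + e = (1 + c)/m = (1 + 0.2462) / 3.291645 ≈ 0.378595.
With c = 0.2462 and e = 0, the statutory reserve ratio is 0.378595 − 0.2462 − 0 = 0.132395.

0.132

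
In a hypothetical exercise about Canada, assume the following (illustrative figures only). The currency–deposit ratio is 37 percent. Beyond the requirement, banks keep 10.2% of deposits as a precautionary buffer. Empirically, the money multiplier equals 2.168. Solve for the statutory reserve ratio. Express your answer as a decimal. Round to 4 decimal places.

0.1599

Using m = 2.168. Since m = (1 + c)/(c + rr + e), the denominator satisfies c + rr + e = (1 + c)/m = (1 + 0.37) / 2.168 ≈ 0.631919.
With c = 0.37 and e = 0.102, the statutory reserve ratio is 0.631919 − 0.37 − 0.102 = 0.159919.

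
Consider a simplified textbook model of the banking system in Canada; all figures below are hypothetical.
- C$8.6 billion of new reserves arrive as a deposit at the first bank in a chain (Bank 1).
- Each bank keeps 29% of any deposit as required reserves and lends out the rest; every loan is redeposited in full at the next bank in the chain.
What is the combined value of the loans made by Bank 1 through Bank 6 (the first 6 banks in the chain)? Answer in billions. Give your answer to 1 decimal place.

Bank i lends (1 − rr)^i of the original deposit: Bank 1 lends 8.6·0.7100 = 6.1060, Bank 2 lends 8.6·0.7100² ≈ 4.3353, and so on.
Summing a geometric series: total = 8.6·[0.7100·(1 − 0.7100^6) / (1 − 0.7100)] ≈ 18.3580 billion.

C$18.4 billion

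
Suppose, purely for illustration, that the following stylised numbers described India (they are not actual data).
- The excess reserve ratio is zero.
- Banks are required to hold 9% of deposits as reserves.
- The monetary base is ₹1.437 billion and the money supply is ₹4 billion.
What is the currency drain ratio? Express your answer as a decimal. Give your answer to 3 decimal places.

0.420

Using m = M/MB = 4/1.437 ≈ 2.783577. From m = (1 + c)/(c + rr + e), rearranging gives 1 + c = m·(c + rr + e), so c·(1 − m) = m·(rr + e) − 1.
Hence c = [m·(rr + e) − 1]/(1 − m) = [2.783577 × (0.09 + 0) − 1] / (1 − 2.783577) ≈ 0.420211.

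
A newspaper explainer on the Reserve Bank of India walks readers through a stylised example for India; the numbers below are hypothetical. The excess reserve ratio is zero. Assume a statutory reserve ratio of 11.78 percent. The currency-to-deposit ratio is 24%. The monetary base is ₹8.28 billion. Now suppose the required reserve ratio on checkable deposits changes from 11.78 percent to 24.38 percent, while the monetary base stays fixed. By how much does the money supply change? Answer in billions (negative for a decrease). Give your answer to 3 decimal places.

-7.473 billion

Initially m₁ = (1 + 0.24) / (0.1178 + 0.24) ≈ 3.46562, so M₁ = 3.46562 × 8.28 ≈ 28.6953 billion.
After the change m₂ = (1 + 0.24) / (0.2438 + 0.24) ≈ 2.56304, so M₂ = 2.56304 × 8.28 ≈ 21.222 billion.
ΔM = M₂ − M₁ = 21.222 − 28.6953 = -7.4733 billion.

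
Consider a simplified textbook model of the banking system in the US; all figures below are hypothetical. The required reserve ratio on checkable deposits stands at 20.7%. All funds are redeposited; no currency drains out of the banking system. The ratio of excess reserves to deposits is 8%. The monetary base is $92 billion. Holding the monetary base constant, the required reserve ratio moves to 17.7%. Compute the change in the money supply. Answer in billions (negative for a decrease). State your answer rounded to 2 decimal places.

$37.42 billion

Initially m₁ = 1 / (0.207 + 0.08) ≈ 3.48432, so M₁ = 3.48432 × 92 ≈ 320.5574 billion.
After the change m₂ = 1 / (0.177 + 0.08) ≈ 3.89105, so M₂ = 3.89105 × 92 = 357.9766 billion.
ΔM = M₂ − M₁ = 357.9766 − 320.5574 = 37.4192 billion.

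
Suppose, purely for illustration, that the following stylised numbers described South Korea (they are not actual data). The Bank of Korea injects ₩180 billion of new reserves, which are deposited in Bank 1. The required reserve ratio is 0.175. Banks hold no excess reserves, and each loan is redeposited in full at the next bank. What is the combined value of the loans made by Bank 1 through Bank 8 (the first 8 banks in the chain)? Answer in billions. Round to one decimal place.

Bank i lends (1 − rr)^i of the original deposit: Bank 1 lends 180·0.8250 = 148.5000, Bank 2 lends 180·0.8250² = 122.5125, and so on.
Summing a geometric series: total = 180·[0.8250·(1 − 0.8250^8) / (1 − 0.8250)] ≈ 666.4672 billion.

₩666.5 billion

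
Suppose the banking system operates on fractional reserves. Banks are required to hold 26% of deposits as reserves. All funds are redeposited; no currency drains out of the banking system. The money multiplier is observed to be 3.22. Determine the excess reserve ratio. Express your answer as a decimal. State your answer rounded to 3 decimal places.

0.051

Using m = 3.22. Since m = (1 + c)/(c + rr + e), the denominator satisfies c + rr + e = (1 + c)/m = (1 + 0) / 3.22 ≈ 0.310559.
With c = 0 and rr = 0.26, the excess reserve ratio is 0.310559 − 0 − 0.26 = 0.050559.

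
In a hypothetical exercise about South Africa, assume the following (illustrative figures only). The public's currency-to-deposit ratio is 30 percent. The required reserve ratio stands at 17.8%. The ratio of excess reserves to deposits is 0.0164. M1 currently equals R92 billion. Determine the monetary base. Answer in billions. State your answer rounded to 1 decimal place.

The money multiplier is m = (1 + c) / (rr + e + c) = (1 + 0.3) / (0.178 + 0.0164 + 0.3) ≈ 2.6294.
MB = M / m = 92 / 2.6294 ≈ 34.989 billion.

R35.0 billion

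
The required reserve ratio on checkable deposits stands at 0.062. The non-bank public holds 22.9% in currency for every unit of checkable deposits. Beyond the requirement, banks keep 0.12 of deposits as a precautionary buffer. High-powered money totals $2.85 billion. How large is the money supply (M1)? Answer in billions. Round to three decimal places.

The money multiplier is m = (1 + c) / (rr + e + c) = (1 + 0.229) / (0.062 + 0.12 + 0.229) ≈ 2.99027.
So M = m × MB = 2.99027 × 2.85 ≈ 8.5223 billion.

$8.522 billion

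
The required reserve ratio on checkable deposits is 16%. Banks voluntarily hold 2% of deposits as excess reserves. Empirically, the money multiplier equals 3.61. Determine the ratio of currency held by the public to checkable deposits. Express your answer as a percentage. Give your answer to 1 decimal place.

13.4%

Using m = 3.61. From m = (1 + c)/(c + rr + e), rearranging gives 1 + c = m·(c + rr + e), so c·(1 − m) = m·(rr + e) − 1.
Hence c = [m·(rr + e) − 1]/(1 − m) = [3.61 × (0.16 + 0.02) − 1] / (1 − 3.61) ≈ 0.134176.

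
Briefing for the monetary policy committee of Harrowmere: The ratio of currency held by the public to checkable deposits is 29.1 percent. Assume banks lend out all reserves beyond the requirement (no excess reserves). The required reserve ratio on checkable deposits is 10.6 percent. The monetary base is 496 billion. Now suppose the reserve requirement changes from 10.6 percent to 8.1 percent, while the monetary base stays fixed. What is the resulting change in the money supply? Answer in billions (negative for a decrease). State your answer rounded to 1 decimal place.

108.4 billion

Initially m₁ = (1 + 0.291) / (0.106 + 0.291) ≈ 3.25189, so M₁ = 3.25189 × 496 ≈ 1612.9374 billion.
After the change m₂ = (1 + 0.291) / (0.081 + 0.291) ≈ 3.47043, so M₂ = 3.47043 × 496 ≈ 1721.3333 billion.
ΔM = M₂ − M₁ = 1721.3333 − 1612.9374 = 108.3959 billion.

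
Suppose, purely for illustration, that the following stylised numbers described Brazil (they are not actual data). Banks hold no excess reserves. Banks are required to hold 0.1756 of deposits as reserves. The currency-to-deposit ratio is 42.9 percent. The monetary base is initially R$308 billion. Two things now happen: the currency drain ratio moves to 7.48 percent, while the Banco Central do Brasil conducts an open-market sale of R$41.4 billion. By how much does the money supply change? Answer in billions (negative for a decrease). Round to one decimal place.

Before: m₁ = (1 + 0.429) / (0.1756 + 0.429) ≈ 2.36355, MB₁ = 308, so M₁ = 2.36355 × 308 = 727.9734 billion.
After: m₂ = (1 + 0.0748) / (0.1756 + 0.0748) ≈ 4.29233, MB₂ = 308 − 41.4 = 266.6, so M₂ = 4.29233 × 266.6 ≈ 1144.3352 billion.
ΔM = M₂ − M₁ = 1144.3352 − 727.9734 = 416.3618 billion.

R$416.4 billion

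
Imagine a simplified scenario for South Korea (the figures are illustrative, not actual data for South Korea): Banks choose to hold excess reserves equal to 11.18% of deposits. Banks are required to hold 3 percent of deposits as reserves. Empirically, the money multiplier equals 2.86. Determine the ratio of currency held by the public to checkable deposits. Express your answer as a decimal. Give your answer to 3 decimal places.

Using m = 2.86. From m = (1 + c)/(c + rr + e), rearranging gives 1 + c = m·(c + rr + e), so c·(1 − m) = m·(rr + e) − 1.
Hence c = [m·(rr + e) − 1]/(1 − m) = [2.86 × (0.03 + 0.1118) − 1] / (1 − 2.86) ≈ 0.319598.

0.320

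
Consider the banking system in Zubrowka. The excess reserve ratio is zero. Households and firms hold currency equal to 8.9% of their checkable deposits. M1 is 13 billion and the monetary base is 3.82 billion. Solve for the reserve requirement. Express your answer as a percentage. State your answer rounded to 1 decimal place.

23.1%

Using m = M/MB = 13/3.82 ≈ 3.403141. Since m = (1 + c)/(c + rr + e), the denominator satisfies c + rr + e = (1 + c)/m = (1 + 0.089) / 3.403141 ≈ 0.319998.
With c = 0.089 and e = 0, the reserve requirement is 0.319998 − 0.089 − 0 = 0.230998.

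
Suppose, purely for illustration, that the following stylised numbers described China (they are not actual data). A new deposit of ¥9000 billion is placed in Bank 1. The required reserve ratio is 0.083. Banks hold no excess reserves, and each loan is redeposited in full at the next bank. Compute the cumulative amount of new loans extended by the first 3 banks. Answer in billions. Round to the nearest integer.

¥22761 billion

Bank i lends (1 − rr)^i of the original deposit: Bank 1 lends 9000·0.9170 = 8253.0000, Bank 2 lends 9000·0.9170² = 7568.0010, and so on.
Summing a geometric series: total = 9000·[0.9170·(1 − 0.9170^3) / (1 − 0.9170)] ≈ 22760.8579 billion.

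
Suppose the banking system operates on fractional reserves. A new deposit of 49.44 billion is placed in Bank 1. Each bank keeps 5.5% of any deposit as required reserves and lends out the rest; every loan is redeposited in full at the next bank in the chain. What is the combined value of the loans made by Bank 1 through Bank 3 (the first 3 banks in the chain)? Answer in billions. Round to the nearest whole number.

Bank i lends (1 − rr)^i of the original deposit: Bank 1 lends 49.44·0.9450 = 46.7208, Bank 2 lends 49.44·0.9450² ≈ 44.1512, and so on.
Summing a geometric series: total = 49.44·[0.9450·(1 − 0.9450^3) / (1 − 0.9450)] ≈ 132.5948 billion.

133 billion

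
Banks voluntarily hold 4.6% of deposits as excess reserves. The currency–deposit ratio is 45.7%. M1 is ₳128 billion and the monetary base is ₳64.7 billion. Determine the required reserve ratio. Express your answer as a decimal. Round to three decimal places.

Using m = M/MB = 128/64.7 ≈ 1.978362. Since m = (1 + c)/(c + rr + e), the denominator satisfies c + rr + e = (1 + c)/m = (1 + 0.457) / 1.978362 ≈ 0.736468.
With c = 0.457 and e = 0.046, the required reserve ratio is 0.736468 − 0.457 − 0.046 = 0.233468.

0.233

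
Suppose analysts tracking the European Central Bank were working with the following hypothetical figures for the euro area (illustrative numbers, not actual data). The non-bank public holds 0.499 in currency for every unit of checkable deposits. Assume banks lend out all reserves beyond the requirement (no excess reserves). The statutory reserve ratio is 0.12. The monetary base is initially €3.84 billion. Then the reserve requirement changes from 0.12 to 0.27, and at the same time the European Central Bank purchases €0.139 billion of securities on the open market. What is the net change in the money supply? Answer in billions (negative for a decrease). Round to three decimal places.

Before: m₁ = (1 + 0.499) / (0.12 + 0.499) ≈ 2.42165, MB₁ = 3.84, so M₁ = 2.42165 × 3.84 ≈ 9.2991 billion.
After: m₂ = (1 + 0.499) / (0.27 + 0.499) ≈ 1.94928, MB₂ = 3.84 + 0.139 = 3.979, so M₂ = 1.94928 × 3.979 ≈ 7.7562 billion.
ΔM = M₂ − M₁ = 7.7562 − 9.2991 = -1.5429 billion.

-1.543 billion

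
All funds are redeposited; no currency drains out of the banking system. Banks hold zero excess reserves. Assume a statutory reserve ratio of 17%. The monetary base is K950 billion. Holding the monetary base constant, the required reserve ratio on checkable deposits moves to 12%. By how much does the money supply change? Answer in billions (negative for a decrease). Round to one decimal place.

K2328.4 billion

Initially m₁ = 1 / (0.17) ≈ 5.88235, so M₁ = 5.88235 × 950 = 5588.2325 billion.
After the change m₂ = 1 / (0.12) ≈ 8.33333, so M₂ = 8.33333 × 950 = 7916.6635 billion.
ΔM = M₂ − M₁ = 7916.6635 − 5588.2325 = 2328.431 billion.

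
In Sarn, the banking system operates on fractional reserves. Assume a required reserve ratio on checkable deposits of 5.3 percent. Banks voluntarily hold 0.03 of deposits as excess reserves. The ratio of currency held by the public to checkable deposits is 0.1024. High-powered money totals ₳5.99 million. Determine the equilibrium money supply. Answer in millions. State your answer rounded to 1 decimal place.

₳35.6 million

The money multiplier is m = (1 + c) / (rr + e + c) = (1 + 0.1024) / (0.053 + 0.03 + 0.1024) ≈ 5.9461.
So M = m × MB = 5.9461 × 5.99 ≈ 35.6171 million.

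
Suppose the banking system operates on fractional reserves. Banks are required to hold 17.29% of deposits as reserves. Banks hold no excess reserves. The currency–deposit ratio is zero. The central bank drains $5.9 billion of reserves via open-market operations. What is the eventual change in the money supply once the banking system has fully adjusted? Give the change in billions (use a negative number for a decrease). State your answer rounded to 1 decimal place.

-34.1 billion

The simple money multiplier is m = 1/rr = 1/0.1729 ≈ 5.7837.
An open-market sale reduces the monetary base by 5.9 billion, so ΔM = m × ΔMB = 5.7837 × (−5.9) ≈ -34.1238 billion.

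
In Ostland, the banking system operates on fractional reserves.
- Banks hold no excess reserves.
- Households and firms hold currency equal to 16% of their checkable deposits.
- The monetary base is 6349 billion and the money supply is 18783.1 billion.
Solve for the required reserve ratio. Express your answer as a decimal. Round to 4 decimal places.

Using m = M/MB = 18783.1/6349 ≈ 2.958434. Since m = (1 + c)/(c + rr + e), the denominator satisfies c + rr + e = (1 + c)/m = (1 + 0.16) / 2.958434 ≈ 0.392099.
With c = 0.16 and e = 0, the required reserve ratio is 0.392099 − 0.16 − 0 = 0.232099.

0.2321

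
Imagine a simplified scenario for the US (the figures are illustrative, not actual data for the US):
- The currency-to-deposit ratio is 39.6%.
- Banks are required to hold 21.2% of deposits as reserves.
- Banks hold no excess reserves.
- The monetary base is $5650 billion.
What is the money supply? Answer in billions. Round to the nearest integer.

The money multiplier is m = (1 + c) / (rr + c) = (1 + 0.396) / (0.212 + 0.396) ≈ 2.29605.
So M = m × MB = 2.29605 × 5650 = 12972.6825 billion.

$12973 billion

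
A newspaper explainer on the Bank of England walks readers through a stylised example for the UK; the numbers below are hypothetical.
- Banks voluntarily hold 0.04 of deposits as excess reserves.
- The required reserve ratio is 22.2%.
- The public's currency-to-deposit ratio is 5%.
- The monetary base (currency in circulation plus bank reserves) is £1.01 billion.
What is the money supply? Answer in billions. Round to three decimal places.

The money multiplier is m = (1 + c) / (rr + e + c) = (1 + 0.05) / (0.222 + 0.04 + 0.05) ≈ 3.36538.
So M = m × MB = 3.36538 × 1.01 ≈ 3.399 billion.

£3.399 billion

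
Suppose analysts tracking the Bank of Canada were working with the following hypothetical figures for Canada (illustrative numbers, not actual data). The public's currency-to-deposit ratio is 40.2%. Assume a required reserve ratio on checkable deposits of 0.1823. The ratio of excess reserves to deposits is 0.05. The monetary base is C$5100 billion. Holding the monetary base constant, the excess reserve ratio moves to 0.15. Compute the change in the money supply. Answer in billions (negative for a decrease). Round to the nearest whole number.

-1535 billion

Initially m₁ = (1 + 0.402) / (0.1823 + 0.05 + 0.402) ≈ 2.21031, so M₁ = 2.21031 × 5100 = 11272.581 billion.
After the change m₂ = (1 + 0.402) / (0.1823 + 0.15 + 0.402) ≈ 1.90930, so M₂ = 1.90930 × 5100 = 9737.43 billion.
ΔM = M₂ − M₁ = 9737.43 − 11272.581 = -1535.151 billion.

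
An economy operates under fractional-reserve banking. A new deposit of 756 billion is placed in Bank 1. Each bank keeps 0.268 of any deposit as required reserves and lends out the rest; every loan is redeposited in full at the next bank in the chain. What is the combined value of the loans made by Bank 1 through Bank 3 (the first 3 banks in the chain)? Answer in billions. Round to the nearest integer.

1255 billion

Bank i lends (1 − rr)^i of the original deposit: Bank 1 lends 756·0.7320 = 553.3920, Bank 2 lends 756·0.7320² ≈ 405.0829, and so on.
Summing a geometric series: total = 756·[0.7320·(1 − 0.7320^3) / (1 − 0.7320)] ≈ 1254.9957 billion.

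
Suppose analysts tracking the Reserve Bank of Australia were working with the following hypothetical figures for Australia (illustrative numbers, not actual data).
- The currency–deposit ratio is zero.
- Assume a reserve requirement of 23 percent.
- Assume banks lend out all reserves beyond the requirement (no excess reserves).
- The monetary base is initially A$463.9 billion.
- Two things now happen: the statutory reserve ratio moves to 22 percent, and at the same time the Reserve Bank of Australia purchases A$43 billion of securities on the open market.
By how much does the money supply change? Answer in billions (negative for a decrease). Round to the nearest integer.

A$287 billion

Before: m₁ = 1 / (0.23) ≈ 4.3478, MB₁ = 463.9, so M₁ = 4.3478 × 463.9 ≈ 2016.9444 billion.
After: m₂ = 1 / (0.22) ≈ 4.5455, MB₂ = 463.9 + 43 = 506.9, so M₂ = 4.5455 × 506.9 ≈ 2304.1139 billion.
ΔM = M₂ − M₁ = 2304.1139 − 2016.9444 = 287.1695 billion.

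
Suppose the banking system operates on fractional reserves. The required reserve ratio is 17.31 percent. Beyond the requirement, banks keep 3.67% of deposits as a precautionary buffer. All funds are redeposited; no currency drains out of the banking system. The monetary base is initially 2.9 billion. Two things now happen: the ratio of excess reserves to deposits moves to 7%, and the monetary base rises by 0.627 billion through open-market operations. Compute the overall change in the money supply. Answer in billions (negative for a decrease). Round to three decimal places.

Before: m₁ = 1 / (0.1731 + 0.0367) ≈ 4.76644, MB₁ = 2.9, so M₁ = 4.76644 × 2.9 ≈ 13.8227 billion.
After: m₂ = 1 / (0.1731 + 0.07) ≈ 4.11353, MB₂ = 2.9 + 0.627 = 3.527, so M₂ = 4.11353 × 3.527 ≈ 14.5084 billion.
ΔM = M₂ − M₁ = 14.5084 − 13.8227 = 0.6857 billion.

0.686 billion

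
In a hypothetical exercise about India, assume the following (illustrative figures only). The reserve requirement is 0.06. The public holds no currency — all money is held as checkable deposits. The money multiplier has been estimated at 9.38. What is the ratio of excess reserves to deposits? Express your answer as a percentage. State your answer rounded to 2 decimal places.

4.66%

Using m = 9.38. Since m = (1 + c)/(c + rr + e), the denominator satisfies c + rr + e = (1 + c)/m = (1 + 0) / 9.38 ≈ 0.106610.
With c = 0 and rr = 0.06, the ratio of excess reserves to deposits is 0.106610 − 0 − 0.06 = 0.04661.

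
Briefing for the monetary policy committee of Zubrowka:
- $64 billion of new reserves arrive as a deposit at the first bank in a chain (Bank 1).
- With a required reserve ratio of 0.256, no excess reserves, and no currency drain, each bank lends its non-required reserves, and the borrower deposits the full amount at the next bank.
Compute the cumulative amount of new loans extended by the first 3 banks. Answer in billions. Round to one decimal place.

Bank i lends (1 − rr)^i of the original deposit: Bank 1 lends 64·0.7440 = 47.6160, Bank 2 lends 64·0.7440² ≈ 35.4263, and so on.
Summing a geometric series: total = 64·[0.7440·(1 − 0.7440^3) / (1 − 0.7440)] ≈ 109.3995 billion.

$109.4 billion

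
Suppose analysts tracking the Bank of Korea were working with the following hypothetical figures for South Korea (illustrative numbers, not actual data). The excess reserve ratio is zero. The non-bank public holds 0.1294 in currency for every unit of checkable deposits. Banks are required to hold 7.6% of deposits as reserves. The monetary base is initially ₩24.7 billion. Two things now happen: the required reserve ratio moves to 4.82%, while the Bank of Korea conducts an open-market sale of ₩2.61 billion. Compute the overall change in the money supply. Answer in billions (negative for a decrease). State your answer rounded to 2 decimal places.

₩4.66 billion

Before: m₁ = (1 + 0.1294) / (0.076 + 0.1294) ≈ 5.49854, MB₁ = 24.7, so M₁ = 5.49854 × 24.7 ≈ 135.8139 billion.
After: m₂ = (1 + 0.1294) / (0.0482 + 0.1294) ≈ 6.35923, MB₂ = 24.7 − 2.61 = 22.09, so M₂ = 6.35923 × 22.09 ≈ 140.4754 billion.
ΔM = M₂ − M₁ = 140.4754 − 135.8139 = 4.6615 billion.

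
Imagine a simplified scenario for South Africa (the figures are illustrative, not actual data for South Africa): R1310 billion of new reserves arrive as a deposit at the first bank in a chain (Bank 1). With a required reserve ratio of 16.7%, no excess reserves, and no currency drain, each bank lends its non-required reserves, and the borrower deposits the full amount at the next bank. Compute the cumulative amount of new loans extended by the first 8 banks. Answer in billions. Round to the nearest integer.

Bank i lends (1 − rr)^i of the original deposit: Bank 1 lends 1310·0.8330 = 1091.2300, Bank 2 lends 1310·0.8330² ≈ 908.9946, and so on.
Summing a geometric series: total = 1310·[0.8330·(1 − 0.8330^8) / (1 − 0.8330)] ≈ 5019.4955 billion.

R5019 billion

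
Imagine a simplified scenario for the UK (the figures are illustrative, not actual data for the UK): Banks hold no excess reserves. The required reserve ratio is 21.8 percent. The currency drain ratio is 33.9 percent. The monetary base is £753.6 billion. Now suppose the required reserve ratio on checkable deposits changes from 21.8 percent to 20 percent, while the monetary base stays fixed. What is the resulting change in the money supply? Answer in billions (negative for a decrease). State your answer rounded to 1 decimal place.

£60.5 billion

Initially m₁ = (1 + 0.339) / (0.218 + 0.339) ≈ 2.40395, so M₁ = 2.40395 × 753.6 ≈ 1811.6167 billion.
After the change m₂ = (1 + 0.339) / (0.2 + 0.339) ≈ 2.48423, so M₂ = 2.48423 × 753.6 ≈ 1872.1157 billion.
ΔM = M₂ − M₁ = 1872.1157 − 1811.6167 = 60.499 billion.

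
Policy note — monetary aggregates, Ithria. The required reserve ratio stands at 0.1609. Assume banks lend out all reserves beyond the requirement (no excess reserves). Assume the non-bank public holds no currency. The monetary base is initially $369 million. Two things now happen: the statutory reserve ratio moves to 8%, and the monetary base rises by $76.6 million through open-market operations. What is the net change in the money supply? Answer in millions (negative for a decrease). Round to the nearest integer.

$3277 million

Before: m₁ = 1 / (0.1609) ≈ 6.2150, MB₁ = 369, so M₁ = 6.2150 × 369 = 2293.335 million.
After: m₂ = 1 / (0.08) = 12.5, MB₂ = 369 + 76.6 = 445.6, so M₂ = 12.5 × 445.6 = 5570 million.
ΔM = M₂ − M₁ = 5570 − 2293.335 = 3276.665 million.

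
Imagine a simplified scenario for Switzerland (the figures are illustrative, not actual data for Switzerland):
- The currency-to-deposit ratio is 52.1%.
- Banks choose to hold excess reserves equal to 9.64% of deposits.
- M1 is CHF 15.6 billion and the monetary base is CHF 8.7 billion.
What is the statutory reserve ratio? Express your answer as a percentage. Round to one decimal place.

Using m = M/MB = 15.6/8.7 ≈ 1.793103. Since m = (1 + c)/(c + rr + e), the denominator satisfies c + rr + e = (1 + c)/m = (1 + 0.521) / 1.793103 ≈ 0.848250.
With c = 0.521 and e = 0.0964, the statutory reserve ratio is 0.848250 − 0.521 − 0.0964 = 0.23085.

23.1%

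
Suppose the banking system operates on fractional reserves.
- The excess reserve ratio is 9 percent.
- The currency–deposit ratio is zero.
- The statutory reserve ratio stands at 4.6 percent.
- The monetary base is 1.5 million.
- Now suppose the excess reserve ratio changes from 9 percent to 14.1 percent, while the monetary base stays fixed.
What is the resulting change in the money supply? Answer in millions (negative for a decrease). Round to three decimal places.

-3.008 million

Initially m₁ = 1 / (0.046 + 0.09) ≈ 7.35294, so M₁ = 7.35294 × 1.5 ≈ 11.0294 million.
After the change m₂ = 1 / (0.046 + 0.141) ≈ 5.34759, so M₂ = 5.34759 × 1.5 ≈ 8.0214 million.
ΔM = M₂ − M₁ = 8.0214 − 11.0294 = -3.008 million.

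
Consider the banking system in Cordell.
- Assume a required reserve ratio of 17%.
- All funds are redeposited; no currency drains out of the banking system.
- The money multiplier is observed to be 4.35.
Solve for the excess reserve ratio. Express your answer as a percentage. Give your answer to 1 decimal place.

6.0%

Using m = 4.35. Since m = (1 + c)/(c + rr + e), the denominator satisfies c + rr + e = (1 + c)/m = (1 + 0) / 4.35 ≈ 0.229885.
With c = 0 and rr = 0.17, the excess reserve ratio is 0.229885 − 0 − 0.17 = 0.059885.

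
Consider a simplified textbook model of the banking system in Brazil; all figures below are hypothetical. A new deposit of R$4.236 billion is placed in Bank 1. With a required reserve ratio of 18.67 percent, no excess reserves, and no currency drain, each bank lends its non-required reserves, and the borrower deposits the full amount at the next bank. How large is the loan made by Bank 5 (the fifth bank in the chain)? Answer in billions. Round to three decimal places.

R$1.507 billion

Each bank lends a fraction (1 − rr) = 0.8133 of the deposit it receives, so Bank 5 receives 4.236·0.8133^4 and lends 4.236·0.8133^5 ≈ 1.5073 billion.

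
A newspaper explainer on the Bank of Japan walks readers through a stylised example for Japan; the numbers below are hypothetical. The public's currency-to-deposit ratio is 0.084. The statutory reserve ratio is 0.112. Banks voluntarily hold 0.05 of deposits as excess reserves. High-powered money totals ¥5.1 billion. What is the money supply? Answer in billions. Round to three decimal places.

¥22.473 billion

The money multiplier is m = (1 + c) / (rr + e + c) = (1 + 0.084) / (0.112 + 0.05 + 0.084) ≈ 4.40650.
So M = m × MB = 4.40650 × 5.1 ≈ 22.4732 billion.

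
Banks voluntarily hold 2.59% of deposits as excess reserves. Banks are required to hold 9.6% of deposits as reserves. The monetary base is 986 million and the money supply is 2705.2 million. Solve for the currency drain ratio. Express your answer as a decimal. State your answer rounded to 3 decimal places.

0.382

Using m = M/MB = 2705.2/986 ≈ 2.743611. From m = (1 + c)/(c + rr + e), rearranging gives 1 + c = m·(c + rr + e), so c·(1 − m) = m·(rr + e) − 1.
Hence c = [m·(rr + e) − 1]/(1 − m) = [2.743611 × (0.096 + 0.0259) − 1] / (1 − 2.743611) ≈ 0.381710.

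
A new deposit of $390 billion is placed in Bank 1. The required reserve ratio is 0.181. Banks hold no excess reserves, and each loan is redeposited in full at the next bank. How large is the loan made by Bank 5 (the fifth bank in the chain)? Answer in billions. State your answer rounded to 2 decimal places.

$143.71 billion

Each bank lends a fraction (1 − rr) = 0.8190 of the deposit it receives, so Bank 5 receives 390·0.8190^4 and lends 390·0.8190^5 ≈ 143.7090 billion.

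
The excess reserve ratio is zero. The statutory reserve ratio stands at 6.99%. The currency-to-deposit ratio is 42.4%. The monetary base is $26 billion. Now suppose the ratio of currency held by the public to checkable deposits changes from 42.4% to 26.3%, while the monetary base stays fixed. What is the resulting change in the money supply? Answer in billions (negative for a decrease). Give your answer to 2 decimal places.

$23.68 billion

Initially m₁ = (1 + 0.424) / (0.0699 + 0.424) ≈ 2.88317, so M₁ = 2.88317 × 26 ≈ 74.9624 billion.
After the change m₂ = (1 + 0.263) / (0.0699 + 0.263) ≈ 3.79393, so M₂ = 3.79393 × 26 ≈ 98.6422 billion.
ΔM = M₂ − M₁ = 98.6422 − 74.9624 = 23.6798 billion.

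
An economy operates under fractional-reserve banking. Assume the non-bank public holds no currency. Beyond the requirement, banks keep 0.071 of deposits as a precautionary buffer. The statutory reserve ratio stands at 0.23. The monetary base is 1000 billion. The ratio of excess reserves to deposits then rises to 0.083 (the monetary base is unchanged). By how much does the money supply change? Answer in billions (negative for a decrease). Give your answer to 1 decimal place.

Initially m₁ = 1 / (0.23 + 0.071) ≈ 3.32226, so M₁ = 3.32226 × 1000 = 3322.26 billion.
After the change m₂ = 1 / (0.23 + 0.083) ≈ 3.19489, so M₂ = 3.19489 × 1000 = 3194.89 billion.
ΔM = M₂ − M₁ = 3194.89 − 3322.26 = -127.37 billion.

-127.4 billion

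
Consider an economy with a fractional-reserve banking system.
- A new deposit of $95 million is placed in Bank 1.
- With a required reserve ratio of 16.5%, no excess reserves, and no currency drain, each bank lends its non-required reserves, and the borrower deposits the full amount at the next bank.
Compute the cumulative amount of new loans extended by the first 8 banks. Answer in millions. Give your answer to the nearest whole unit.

$367 million

Bank i lends (1 − rr)^i of the original deposit: Bank 1 lends 95·0.8350 = 79.3250, Bank 2 lends 95·0.8350² ≈ 66.2364, and so on.
Summing a geometric series: total = 95·[0.8350·(1 − 0.8350^8) / (1 − 0.8350)] ≈ 367.1472 million.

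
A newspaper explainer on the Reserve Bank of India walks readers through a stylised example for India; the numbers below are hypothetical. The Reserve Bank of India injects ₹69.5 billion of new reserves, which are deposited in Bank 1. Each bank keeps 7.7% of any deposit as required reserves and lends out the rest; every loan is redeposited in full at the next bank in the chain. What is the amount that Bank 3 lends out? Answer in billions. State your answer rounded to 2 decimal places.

₹54.65 billion

Each bank lends a fraction (1 − rr) = 0.9230 of the deposit it receives, so Bank 3 receives 69.5·0.9230^2 and lends 69.5·0.9230^3 ≈ 54.6500 billion.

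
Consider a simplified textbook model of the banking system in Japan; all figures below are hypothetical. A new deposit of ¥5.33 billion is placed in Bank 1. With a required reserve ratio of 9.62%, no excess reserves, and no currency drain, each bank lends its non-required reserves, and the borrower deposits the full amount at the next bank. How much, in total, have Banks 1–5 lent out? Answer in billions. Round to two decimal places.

Bank i lends (1 − rr)^i of the original deposit: Bank 1 lends 5.33·0.9038 ≈ 4.8173, Bank 2 lends 5.33·0.9038² ≈ 4.3538, and so on.
Summing a geometric series: total = 5.33·[0.9038·(1 − 0.9038^5) / (1 − 0.9038)] ≈ 19.8769 billion.

¥19.88 billion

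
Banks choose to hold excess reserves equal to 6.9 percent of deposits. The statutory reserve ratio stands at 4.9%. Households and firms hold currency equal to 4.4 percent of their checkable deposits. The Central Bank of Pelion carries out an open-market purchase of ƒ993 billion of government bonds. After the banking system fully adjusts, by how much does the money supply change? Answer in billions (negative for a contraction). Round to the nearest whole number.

ƒ6399 billion

The money multiplier is m = (1 + c) / (rr + e + c) = (1 + 0.044) / (0.049 + 0.069 + 0.044) ≈ 6.4444.
The purchase adds 993 billion of base, so ΔM = m × ΔMB = 6.4444 × (+993) = 6399.2892 billion.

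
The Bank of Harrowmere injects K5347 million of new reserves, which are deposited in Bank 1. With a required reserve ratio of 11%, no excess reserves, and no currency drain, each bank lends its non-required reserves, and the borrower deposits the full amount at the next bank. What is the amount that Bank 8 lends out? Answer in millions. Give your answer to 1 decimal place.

Each bank lends a fraction (1 − rr) = 0.8900 of the deposit it receives, so Bank 8 receives 5347·0.8900^7 and lends 5347·0.8900^8 ≈ 2104.8940 million.

K2104.9 million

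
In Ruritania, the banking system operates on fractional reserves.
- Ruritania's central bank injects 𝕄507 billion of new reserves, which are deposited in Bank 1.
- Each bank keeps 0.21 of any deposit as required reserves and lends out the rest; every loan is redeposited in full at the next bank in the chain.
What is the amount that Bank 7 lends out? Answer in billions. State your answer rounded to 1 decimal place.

Each bank lends a fraction (1 − rr) = 0.7900 of the deposit it receives, so Bank 7 receives 507·0.7900^6 and lends 507·0.7900^7 ≈ 97.3638 billion.

𝕄97.4 billion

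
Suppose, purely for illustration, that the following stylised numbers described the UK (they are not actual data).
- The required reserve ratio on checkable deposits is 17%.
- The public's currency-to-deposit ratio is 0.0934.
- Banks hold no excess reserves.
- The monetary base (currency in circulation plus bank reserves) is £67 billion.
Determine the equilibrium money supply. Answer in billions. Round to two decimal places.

£278.12 billion

The money multiplier is m = (1 + c) / (rr + c) = (1 + 0.0934) / (0.17 + 0.0934) ≈ 4.15110.
So M = m × MB = 4.15110 × 67 = 278.1237 billion.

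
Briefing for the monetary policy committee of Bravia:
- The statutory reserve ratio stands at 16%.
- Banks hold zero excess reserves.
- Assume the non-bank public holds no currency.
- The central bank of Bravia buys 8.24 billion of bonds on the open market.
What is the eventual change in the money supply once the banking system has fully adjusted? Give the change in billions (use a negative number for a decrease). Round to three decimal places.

51.500 billion

The simple money multiplier is m = 1/rr = 1/0.16 = 6.25.
An open-market purchase increases the monetary base by 8.24 billion, so ΔM = m × ΔMB = 6.25 × 8.24 = 51.5 billion.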